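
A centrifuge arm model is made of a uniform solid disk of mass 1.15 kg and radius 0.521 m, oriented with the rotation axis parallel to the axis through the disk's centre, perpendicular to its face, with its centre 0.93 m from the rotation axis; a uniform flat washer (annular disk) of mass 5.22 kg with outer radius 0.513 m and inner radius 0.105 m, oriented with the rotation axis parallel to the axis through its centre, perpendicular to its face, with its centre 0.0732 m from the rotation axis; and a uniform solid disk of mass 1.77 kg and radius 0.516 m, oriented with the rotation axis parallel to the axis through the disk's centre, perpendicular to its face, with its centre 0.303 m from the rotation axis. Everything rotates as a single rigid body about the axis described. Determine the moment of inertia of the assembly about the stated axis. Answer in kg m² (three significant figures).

Solid disk: I_cm = (1/2)MR² = (1/2)(1.15)(0.521)² = 0.15608 kg m²; centre at d = 0.93 m, so the parallel axis theorem gives I = 0.15608 + (1.15)(0.93)² = 1.1507 kg m².
Annular disk: I_cm = (1/2)M(R²+r²) = (1/2)(5.22)[(0.513)² + (0.105)²] = 0.71565 kg m²; centre at d = 0.0732 m, so the parallel axis theorem gives I = 0.71565 + (5.22)(0.0732)² = 0.74362 kg m².
Solid disk: I_cm = (1/2)MR² = (1/2)(1.77)(0.516)² = 0.23564 kg m²; centre at d = 0.303 m, so the parallel axis theorem gives I = 0.23564 + (1.77)(0.303)² = 0.39814 kg m².
Total I = 1.1507 + 0.74362 + 0.39814 = 2.2925 kg m².

2.29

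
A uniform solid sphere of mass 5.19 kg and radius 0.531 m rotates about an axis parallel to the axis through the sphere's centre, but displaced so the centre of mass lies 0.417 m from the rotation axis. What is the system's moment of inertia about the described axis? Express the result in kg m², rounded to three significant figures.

1.49

I_cm = (2/5)MR² = (2/5)(5.19)(0.531)² = 0.58535 kg m²; centre at d = 0.417 m, so I = I_cm + Md² gives I = 0.58535 + (5.19)(0.417)² = 1.4878 kg m².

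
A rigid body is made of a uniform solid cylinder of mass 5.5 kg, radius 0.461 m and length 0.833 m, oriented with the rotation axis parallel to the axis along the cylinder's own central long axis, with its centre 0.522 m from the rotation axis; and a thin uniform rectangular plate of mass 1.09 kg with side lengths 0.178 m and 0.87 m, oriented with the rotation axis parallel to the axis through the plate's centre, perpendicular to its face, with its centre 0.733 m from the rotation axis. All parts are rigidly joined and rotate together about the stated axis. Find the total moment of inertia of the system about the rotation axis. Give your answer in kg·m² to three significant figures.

Solid cylinder: I_cm = (1/2)MR² = (1/2)(5.5)(0.461)² = 0.58443 kg·m²; centre at d = 0.522 m, so the parallel axis theorem gives I = 0.58443 + (5.5)(0.522)² = 2.0831 kg·m².
Rectangular plate: I_cm = (1/12)M(a²+b²) = (1/12)(1.09)[(0.178)² + (0.87)²] = 0.07163 kg·m²; centre at d = 0.733 m, so the parallel axis theorem gives I = 0.07163 + (1.09)(0.733)² = 0.65727 kg·m².
Total I = 2.0831 + 0.65727 = 2.7404 kg·m².

2.74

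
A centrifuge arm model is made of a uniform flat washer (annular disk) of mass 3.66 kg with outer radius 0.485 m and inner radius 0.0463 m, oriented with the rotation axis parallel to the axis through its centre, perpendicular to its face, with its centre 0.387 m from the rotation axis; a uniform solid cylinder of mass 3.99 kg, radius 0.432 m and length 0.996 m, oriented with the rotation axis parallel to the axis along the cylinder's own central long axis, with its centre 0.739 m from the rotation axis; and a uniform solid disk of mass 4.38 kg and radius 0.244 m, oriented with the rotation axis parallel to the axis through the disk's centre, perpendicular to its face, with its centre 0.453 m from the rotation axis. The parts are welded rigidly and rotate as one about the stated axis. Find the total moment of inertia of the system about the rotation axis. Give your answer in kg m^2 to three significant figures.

4.56

Annular disk: I_cm = (1/2)M(R²+r²) = (1/2)(3.66)[(0.485)² + (0.0463)²] = 0.43438 kg m^2; centre at d = 0.387 m, so the parallel axis theorem gives I = 0.43438 + (3.66)(0.387)² = 0.98254 kg m^2.
Solid cylinder: I_cm = (1/2)MR² = (1/2)(3.99)(0.432)² = 0.37231 kg m^2; centre at d = 0.739 m, so the parallel axis theorem gives I = 0.37231 + (3.99)(0.739)² = 2.5513 kg m^2.
Solid disk: I_cm = (1/2)MR² = (1/2)(4.38)(0.244)² = 0.13038 kg m^2; centre at d = 0.453 m, so the parallel axis theorem gives I = 0.13038 + (4.38)(0.453)² = 1.0292 kg m^2.
Total I = 0.98254 + 2.5513 + 1.0292 = 4.5631 kg m^2.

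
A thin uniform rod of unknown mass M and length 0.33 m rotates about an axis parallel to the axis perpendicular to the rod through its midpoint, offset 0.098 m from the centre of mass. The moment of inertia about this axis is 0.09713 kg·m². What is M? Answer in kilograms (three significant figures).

5.20

I = I_cm + Md² = (1/12)ML² + Md² = M·[0.0833333·(0.33)² + (0.098)²] = M·0.018679.
So M = 0.09713 / 0.018679 = 5.2 kg.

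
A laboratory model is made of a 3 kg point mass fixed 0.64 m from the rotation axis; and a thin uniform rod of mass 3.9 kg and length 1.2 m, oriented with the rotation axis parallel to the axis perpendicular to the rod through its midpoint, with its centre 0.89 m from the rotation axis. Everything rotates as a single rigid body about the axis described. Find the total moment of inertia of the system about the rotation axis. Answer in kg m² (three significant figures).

Point mass: I_cm = 0; centre at d = 0.64 m, so the parallel axis theorem gives I = 0 + (3)(0.64)² = 1.2288 kg m².
Thin rod: I_cm = (1/12)ML² = (1/12)(3.9)(1.2)² = 0.468 kg m²; centre at d = 0.89 m, so the parallel axis theorem gives I = 0.468 + (3.9)(0.89)² = 3.5572 kg m².
Total I = 1.2288 + 3.5572 = 4.786 kg m².

4.79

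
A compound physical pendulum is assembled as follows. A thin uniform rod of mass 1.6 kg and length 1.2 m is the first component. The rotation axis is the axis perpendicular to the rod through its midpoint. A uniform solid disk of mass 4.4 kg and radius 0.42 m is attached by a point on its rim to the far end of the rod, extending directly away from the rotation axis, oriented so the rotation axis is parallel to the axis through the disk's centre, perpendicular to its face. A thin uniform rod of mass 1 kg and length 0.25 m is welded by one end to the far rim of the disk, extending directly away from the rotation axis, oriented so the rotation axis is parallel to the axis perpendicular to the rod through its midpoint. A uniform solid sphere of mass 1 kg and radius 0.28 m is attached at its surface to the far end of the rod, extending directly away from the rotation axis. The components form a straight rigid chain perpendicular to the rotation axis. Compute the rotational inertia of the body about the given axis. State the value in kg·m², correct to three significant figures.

11.5

Thin rod: I_cm = (1/12)ML² = (1/12)(1.6)(1.2)² = 0.192 kg·m²; axis through the centre, so I = 0.192 kg·m².
Solid disk: I_cm = (1/2)MR² = (1/2)(4.4)(0.42)² = 0.38808 kg·m²; centre at d = 0.6 + 0.42 = 1.02 m, so the parallel axis theorem gives I = 0.38808 + (4.4)(1.02)² = 4.9658 kg·m².
Thin rod: I_cm = (1/12)ML² = (1/12)(1)(0.25)² = 0.0052083 kg·m²; centre at d = 0.6 + 0.42 + 0.42 + 0.125 = 1.565 m, so the parallel axis theorem gives I = 0.0052083 + (1)(1.565)² = 2.4544 kg·m².
Solid sphere: I_cm = (2/5)MR² = (2/5)(1)(0.28)² = 0.03136 kg·m²; centre at d = 0.6 + 0.42 + 0.42 + 0.125 + 0.125 + 0.28 = 1.97 m, so the parallel axis theorem gives I = 0.03136 + (1)(1.97)² = 3.9123 kg·m².
Total I = 0.192 + 4.9658 + 2.4544 + 3.9123 = 11.525 kg·m².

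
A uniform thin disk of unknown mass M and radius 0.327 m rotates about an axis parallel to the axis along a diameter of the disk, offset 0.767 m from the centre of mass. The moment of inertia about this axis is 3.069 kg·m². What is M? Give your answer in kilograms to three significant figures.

4.99

I = I_cm + Md² = (1/4)MR² + Md² = M·[0.25·(0.327)² + (0.767)²] = M·0.61502.
So M = 3.069 / 0.61502 = 4.9901 kg.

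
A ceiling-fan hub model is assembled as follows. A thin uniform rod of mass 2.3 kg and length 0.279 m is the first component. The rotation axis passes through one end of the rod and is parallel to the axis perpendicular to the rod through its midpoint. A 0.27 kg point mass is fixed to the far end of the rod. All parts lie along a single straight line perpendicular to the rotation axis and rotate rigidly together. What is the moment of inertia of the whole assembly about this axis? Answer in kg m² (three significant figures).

0.0807

Thin rod: I_cm = (1/12)ML² = (1/12)(2.3)(0.279)² = 0.01492 kg m²; centre at d = 0.1395 m, so the parallel axis theorem gives I = 0.01492 + (2.3)(0.1395)² = 0.059678 kg m².
Point mass: I_cm = 0; centre at d = 0.1395 + 0.1395 = 0.279 m, so the parallel axis theorem gives I = 0 + (0.27)(0.279)² = 0.021017 kg m².
Total I = 0.059678 + 0.021017 = 0.080695 kg m².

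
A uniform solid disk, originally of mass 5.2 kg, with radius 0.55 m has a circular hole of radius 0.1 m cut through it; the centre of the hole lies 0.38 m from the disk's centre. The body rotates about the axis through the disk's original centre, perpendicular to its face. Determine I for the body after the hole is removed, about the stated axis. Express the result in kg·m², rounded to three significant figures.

0.761

Unpierced body about its centre: I₀ = (1/2)MR² = (1/2)(5.2)(0.55)² = 0.7865 kg·m².
The removed disk has mass m = M·(r/R)² = (5.2)(0.1/0.55)² = 0.1719 kg (same uniform areal density).
Its moment of inertia about the rotation axis (parallel-axis theorem): I_hole = (1/2)mr² + md² = (1/2)(0.1719)(0.1)² + (0.1719)(0.38)² = 0.025682 kg·m².
Treating the hole as negative mass, I = I₀ − I_hole = 0.7865 − 0.025682 = 0.76082 kg·m².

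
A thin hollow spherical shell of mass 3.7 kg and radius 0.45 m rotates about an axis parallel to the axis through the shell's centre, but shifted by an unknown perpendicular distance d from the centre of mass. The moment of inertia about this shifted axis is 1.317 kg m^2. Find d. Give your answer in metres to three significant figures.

About the centre-of-mass axis, I_cm = (2/3)MR² = (2/3)(3.7)(0.45)² = 0.4995 kg m^2.
Parallel axis theorem: I = I_cm + Md², so Md² = 1.317 − 0.4995 = 0.8175 kg m^2.
d = √(0.8175 / 3.7) = 0.47005 m.

0.470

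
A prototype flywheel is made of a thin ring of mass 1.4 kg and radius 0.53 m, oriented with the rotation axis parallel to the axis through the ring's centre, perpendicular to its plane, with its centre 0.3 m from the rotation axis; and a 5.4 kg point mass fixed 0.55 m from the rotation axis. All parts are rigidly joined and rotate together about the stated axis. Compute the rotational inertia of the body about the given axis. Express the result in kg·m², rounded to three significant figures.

2.15

Thin ring: I_cm = MR² = (1.4)(0.53)² = 0.39326 kg·m²; centre at d = 0.3 m, so I = I_cm + Md² gives I = 0.39326 + (1.4)(0.3)² = 0.51926 kg·m².
Point mass: I_cm = 0; centre at d = 0.55 m, so I = I_cm + Md² gives I = 0 + (5.4)(0.55)² = 1.6335 kg·m².
Total I = 0.51926 + 1.6335 = 2.1528 kg·m².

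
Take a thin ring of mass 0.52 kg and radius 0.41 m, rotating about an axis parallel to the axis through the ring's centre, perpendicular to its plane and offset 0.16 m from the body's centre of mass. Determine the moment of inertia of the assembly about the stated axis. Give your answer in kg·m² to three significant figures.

I_cm = MR² = (0.52)(0.41)² = 0.087412 kg·m²; centre at d = 0.16 m, so I = I_cm + Md² gives I = 0.087412 + (0.52)(0.16)² = 0.10072 kg·m².

0.101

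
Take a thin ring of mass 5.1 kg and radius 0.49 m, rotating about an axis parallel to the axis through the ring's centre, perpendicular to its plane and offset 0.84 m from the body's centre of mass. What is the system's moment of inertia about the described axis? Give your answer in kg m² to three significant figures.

4.82

I_cm = MR² = (5.1)(0.49)² = 1.2245 kg m²; centre at d = 0.84 m, so the parallel axis theorem gives I = 1.2245 + (5.1)(0.84)² = 4.8231 kg m².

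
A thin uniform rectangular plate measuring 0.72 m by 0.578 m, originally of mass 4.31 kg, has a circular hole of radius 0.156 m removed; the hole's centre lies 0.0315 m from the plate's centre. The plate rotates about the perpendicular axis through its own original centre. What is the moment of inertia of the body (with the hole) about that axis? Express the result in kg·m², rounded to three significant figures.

0.296

Unpierced body about its centre: I₀ = (1/12)M(a²+b²) = (1/12)(4.31)[(0.72)² + (0.578)²] = 0.30618 kg·m².
The removed disk has mass m = M·πr²/(ab) = (4.31)·π(0.156)²/(0.72·0.578) = 0.7918 kg (same uniform areal density).
Its moment of inertia about the rotation axis (parallel-axis theorem): I_hole = (1/2)mr² + md² = (1/2)(0.7918)(0.156)² + (0.7918)(0.0315)² = 0.01042 kg·m².
Treating the hole as negative mass, I = I₀ − I_hole = 0.30618 − 0.01042 = 0.29576 kg·m².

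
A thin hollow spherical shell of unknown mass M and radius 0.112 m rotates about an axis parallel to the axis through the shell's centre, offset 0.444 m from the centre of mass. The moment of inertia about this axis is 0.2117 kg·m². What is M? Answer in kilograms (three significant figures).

1.03

I = I_cm + Md² = (2/3)MR² + Md² = M·[0.666667·(0.112)² + (0.444)²] = M·0.2055.
So M = 0.2117 / 0.2055 = 1.0302 kg.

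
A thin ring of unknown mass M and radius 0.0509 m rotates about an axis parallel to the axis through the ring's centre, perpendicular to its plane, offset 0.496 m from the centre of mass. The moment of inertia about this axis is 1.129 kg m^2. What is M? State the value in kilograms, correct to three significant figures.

I = I_cm + Md² = MR² + Md² = M·[1·(0.0509)² + (0.496)²] = M·0.24861.
So M = 1.129 / 0.24861 = 4.5413 kg.

4.54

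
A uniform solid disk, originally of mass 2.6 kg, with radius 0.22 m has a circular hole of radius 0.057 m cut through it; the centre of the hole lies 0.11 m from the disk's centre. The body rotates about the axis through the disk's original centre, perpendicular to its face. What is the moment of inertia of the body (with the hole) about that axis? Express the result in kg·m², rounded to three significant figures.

Unpierced body about its centre: I₀ = (1/2)MR² = (1/2)(2.6)(0.22)² = 0.06292 kg·m².
The removed disk has mass m = M·(r/R)² = (2.6)(0.057/0.22)² = 0.17453 kg (same uniform areal density).
Its moment of inertia about the rotation axis (parallel-axis theorem): I_hole = (1/2)mr² + md² = (1/2)(0.17453)(0.057)² + (0.17453)(0.11)² = 0.0023954 kg·m².
Treating the hole as negative mass, I = I₀ − I_hole = 0.06292 − 0.0023954 = 0.060525 kg·m².

0.0605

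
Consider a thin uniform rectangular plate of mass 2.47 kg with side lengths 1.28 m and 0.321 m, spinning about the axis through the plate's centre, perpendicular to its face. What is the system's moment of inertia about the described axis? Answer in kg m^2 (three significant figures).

I_cm = (1/12)M(a²+b²) = (1/12)(2.47)[(1.28)² + (0.321)²] = 0.35845 kg m^2; axis through the centre, so I = 0.35845 kg m^2.

0.358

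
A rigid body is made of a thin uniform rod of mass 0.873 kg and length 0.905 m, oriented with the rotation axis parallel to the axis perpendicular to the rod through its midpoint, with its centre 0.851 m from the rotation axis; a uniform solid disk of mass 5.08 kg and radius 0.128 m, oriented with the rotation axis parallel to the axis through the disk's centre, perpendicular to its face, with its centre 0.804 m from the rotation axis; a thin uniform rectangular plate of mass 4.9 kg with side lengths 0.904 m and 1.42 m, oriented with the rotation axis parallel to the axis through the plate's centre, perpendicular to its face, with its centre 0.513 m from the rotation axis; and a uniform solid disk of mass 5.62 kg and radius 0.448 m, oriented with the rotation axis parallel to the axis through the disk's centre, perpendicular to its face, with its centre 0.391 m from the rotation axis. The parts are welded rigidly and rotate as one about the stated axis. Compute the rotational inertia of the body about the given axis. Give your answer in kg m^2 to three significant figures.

7.89

Thin rod: I_cm = (1/12)ML² = (1/12)(0.873)(0.905)² = 0.059584 kg m^2; centre at d = 0.851 m, so the parallel axis theorem gives I = 0.059584 + (0.873)(0.851)² = 0.69181 kg m^2.
Solid disk: I_cm = (1/2)MR² = (1/2)(5.08)(0.128)² = 0.041615 kg m^2; centre at d = 0.804 m, so the parallel axis theorem gives I = 0.041615 + (5.08)(0.804)² = 3.3254 kg m^2.
Rectangular plate: I_cm = (1/12)M(a²+b²) = (1/12)(4.9)[(0.904)² + (1.42)²] = 1.1571 kg m^2; centre at d = 0.513 m, so the parallel axis theorem gives I = 1.1571 + (4.9)(0.513)² = 2.4466 kg m^2.
Solid disk: I_cm = (1/2)MR² = (1/2)(5.62)(0.448)² = 0.56398 kg m^2; centre at d = 0.391 m, so the parallel axis theorem gives I = 0.56398 + (5.62)(0.391)² = 1.4232 kg m^2.
Total I = 0.69181 + 3.3254 + 2.4466 + 1.4232 = 7.887 kg m^2.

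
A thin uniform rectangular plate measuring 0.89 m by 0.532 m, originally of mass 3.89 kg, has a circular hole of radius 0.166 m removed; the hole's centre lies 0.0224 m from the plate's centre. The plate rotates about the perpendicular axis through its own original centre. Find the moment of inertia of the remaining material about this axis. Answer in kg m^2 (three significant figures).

Unpierced body about its centre: I₀ = (1/12)M(a²+b²) = (1/12)(3.89)[(0.89)² + (0.532)²] = 0.34852 kg m^2.
The removed disk has mass m = M·πr²/(ab) = (3.89)·π(0.166)²/(0.89·0.532) = 0.71124 kg (same uniform areal density).
Its moment of inertia about the rotation axis (parallel-axis theorem): I_hole = (1/2)mr² + md² = (1/2)(0.71124)(0.166)² + (0.71124)(0.0224)² = 0.010156 kg m^2.
Treating the hole as negative mass, I = I₀ − I_hole = 0.34852 − 0.010156 = 0.33836 kg m^2.

0.338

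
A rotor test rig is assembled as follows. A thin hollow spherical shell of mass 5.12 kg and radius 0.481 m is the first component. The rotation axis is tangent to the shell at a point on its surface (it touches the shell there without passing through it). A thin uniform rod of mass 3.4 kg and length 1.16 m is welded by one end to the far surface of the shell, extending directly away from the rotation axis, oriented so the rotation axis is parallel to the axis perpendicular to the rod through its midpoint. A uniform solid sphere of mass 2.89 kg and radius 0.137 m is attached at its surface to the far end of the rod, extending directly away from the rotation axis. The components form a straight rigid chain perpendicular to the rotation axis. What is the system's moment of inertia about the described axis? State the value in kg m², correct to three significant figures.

Spherical shell: I_cm = (2/3)MR² = (2/3)(5.12)(0.481)² = 0.78971 kg m²; centre at d = 0.481 m, so I = I_cm + Md² gives I = 0.78971 + (5.12)(0.481)² = 1.9743 kg m².
Thin rod: I_cm = (1/12)ML² = (1/12)(3.4)(1.16)² = 0.38125 kg m²; centre at d = 0.481 + 0.481 + 0.58 = 1.542 m, so I = I_cm + Md² gives I = 0.38125 + (3.4)(1.542)² = 8.4657 kg m².
Solid sphere: I_cm = (2/5)MR² = (2/5)(2.89)(0.137)² = 0.021697 kg m²; centre at d = 0.481 + 0.481 + 0.58 + 0.58 + 0.137 = 2.259 m, so I = I_cm + Md² gives I = 0.021697 + (2.89)(2.259)² = 14.77 kg m².
Total I = 1.9743 + 8.4657 + 14.77 = 25.21 kg m².

25.2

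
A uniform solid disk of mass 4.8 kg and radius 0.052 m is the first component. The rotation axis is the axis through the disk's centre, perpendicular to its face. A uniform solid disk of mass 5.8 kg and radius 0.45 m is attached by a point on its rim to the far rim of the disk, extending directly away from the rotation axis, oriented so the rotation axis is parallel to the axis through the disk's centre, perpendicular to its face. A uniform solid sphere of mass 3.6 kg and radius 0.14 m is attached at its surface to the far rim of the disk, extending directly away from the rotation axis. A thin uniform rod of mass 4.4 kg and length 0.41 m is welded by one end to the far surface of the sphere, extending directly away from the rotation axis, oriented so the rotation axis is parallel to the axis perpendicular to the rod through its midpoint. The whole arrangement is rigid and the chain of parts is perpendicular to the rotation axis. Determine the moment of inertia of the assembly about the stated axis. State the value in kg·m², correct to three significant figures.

15.5

Solid disk: I_cm = (1/2)MR² = (1/2)(4.8)(0.052)² = 0.0064896 kg·m²; axis through the centre, so I = 0.0064896 kg·m².
Solid disk: I_cm = (1/2)MR² = (1/2)(5.8)(0.45)² = 0.58725 kg·m²; centre at d = 0.052 + 0.45 = 0.502 m, so the parallel axis theorem gives I = 0.58725 + (5.8)(0.502)² = 2.0489 kg·m².
Solid sphere: I_cm = (2/5)MR² = (2/5)(3.6)(0.14)² = 0.028224 kg·m²; centre at d = 0.052 + 0.45 + 0.45 + 0.14 = 1.092 m, so the parallel axis theorem gives I = 0.028224 + (3.6)(1.092)² = 4.3211 kg·m².
Thin rod: I_cm = (1/12)ML² = (1/12)(4.4)(0.41)² = 0.061637 kg·m²; centre at d = 0.052 + 0.45 + 0.45 + 0.14 + 0.14 + 0.205 = 1.437 m, so the parallel axis theorem gives I = 0.061637 + (4.4)(1.437)² = 9.1475 kg·m².
Total I = 0.0064896 + 2.0489 + 4.3211 + 9.1475 = 15.524 kg·m².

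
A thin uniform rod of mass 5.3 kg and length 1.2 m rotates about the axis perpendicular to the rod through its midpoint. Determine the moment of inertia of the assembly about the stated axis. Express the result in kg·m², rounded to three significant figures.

I_cm = (1/12)ML² = (1/12)(5.3)(1.2)² = 0.636 kg·m²; axis through the centre, so I = 0.636 kg·m².

0.636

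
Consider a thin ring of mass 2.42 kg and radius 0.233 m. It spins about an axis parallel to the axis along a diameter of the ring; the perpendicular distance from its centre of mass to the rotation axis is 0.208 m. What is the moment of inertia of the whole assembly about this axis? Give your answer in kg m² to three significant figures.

0.170

I_cm = (1/2)MR² = (1/2)(2.42)(0.233)² = 0.06569 kg m²; centre at d = 0.208 m, so I = I_cm + Md² gives I = 0.06569 + (2.42)(0.208)² = 0.17039 kg m².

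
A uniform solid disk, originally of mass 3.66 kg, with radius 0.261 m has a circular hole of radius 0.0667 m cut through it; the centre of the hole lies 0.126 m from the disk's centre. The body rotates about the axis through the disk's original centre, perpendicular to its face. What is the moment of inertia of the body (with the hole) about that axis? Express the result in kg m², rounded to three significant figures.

Unpierced body about its centre: I₀ = (1/2)MR² = (1/2)(3.66)(0.261)² = 0.12466 kg m².
The removed disk has mass m = M·(r/R)² = (3.66)(0.0667/0.261)² = 0.23903 kg (same uniform areal density).
Its moment of inertia about the rotation axis (parallel-axis theorem): I_hole = (1/2)mr² + md² = (1/2)(0.23903)(0.0667)² + (0.23903)(0.126)² = 0.0043265 kg m².
Treating the hole as negative mass, I = I₀ − I_hole = 0.12466 − 0.0043265 = 0.12033 kg m².

0.120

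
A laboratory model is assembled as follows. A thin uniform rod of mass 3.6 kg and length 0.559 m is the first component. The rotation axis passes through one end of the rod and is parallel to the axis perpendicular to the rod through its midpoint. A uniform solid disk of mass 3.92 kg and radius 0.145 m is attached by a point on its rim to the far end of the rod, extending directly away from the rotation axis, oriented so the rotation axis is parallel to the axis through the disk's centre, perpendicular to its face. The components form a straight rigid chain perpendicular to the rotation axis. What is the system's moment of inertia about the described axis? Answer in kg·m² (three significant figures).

Thin rod: I_cm = (1/12)ML² = (1/12)(3.6)(0.559)² = 0.093744 kg·m²; centre at d = 0.2795 m, so the parallel axis theorem gives I = 0.093744 + (3.6)(0.2795)² = 0.37498 kg·m².
Solid disk: I_cm = (1/2)MR² = (1/2)(3.92)(0.145)² = 0.041209 kg·m²; centre at d = 0.2795 + 0.2795 + 0.145 = 0.704 m, so the parallel axis theorem gives I = 0.041209 + (3.92)(0.704)² = 1.984 kg·m².
Total I = 0.37498 + 1.984 = 2.359 kg·m².

2.36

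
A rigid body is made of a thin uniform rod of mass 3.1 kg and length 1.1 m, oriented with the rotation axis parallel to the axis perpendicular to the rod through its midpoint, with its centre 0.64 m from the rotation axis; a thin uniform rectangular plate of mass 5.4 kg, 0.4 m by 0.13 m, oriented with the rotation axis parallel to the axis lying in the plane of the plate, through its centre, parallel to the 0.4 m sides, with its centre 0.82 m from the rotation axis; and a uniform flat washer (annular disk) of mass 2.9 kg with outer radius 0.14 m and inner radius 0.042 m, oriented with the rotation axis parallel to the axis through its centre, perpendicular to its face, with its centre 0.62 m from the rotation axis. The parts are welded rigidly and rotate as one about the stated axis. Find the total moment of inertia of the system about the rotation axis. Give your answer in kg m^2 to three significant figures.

6.37

Thin rod: I_cm = (1/12)ML² = (1/12)(3.1)(1.1)² = 0.31258 kg m^2; centre at d = 0.64 m, so I = I_cm + Md² gives I = 0.31258 + (3.1)(0.64)² = 1.5823 kg m^2.
Rectangular plate: I_cm = (1/12)Mb² = (1/12)(5.4)(0.13)² = 0.007605 kg m^2; centre at d = 0.82 m, so I = I_cm + Md² gives I = 0.007605 + (5.4)(0.82)² = 3.6386 kg m^2.
Annular disk: I_cm = (1/2)M(R²+r²) = (1/2)(2.9)[(0.14)² + (0.042)²] = 0.030978 kg m^2; centre at d = 0.62 m, so I = I_cm + Md² gives I = 0.030978 + (2.9)(0.62)² = 1.1457 kg m^2.
Total I = 1.5823 + 3.6386 + 1.1457 = 6.3666 kg m^2.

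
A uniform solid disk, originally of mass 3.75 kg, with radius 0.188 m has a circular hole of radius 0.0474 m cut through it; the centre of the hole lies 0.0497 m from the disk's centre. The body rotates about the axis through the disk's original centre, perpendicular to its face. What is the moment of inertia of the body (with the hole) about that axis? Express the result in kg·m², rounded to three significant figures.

0.0654

Unpierced body about its centre: I₀ = (1/2)MR² = (1/2)(3.75)(0.188)² = 0.06627 kg·m².
The removed disk has mass m = M·(r/R)² = (3.75)(0.0474/0.188)² = 0.23838 kg (same uniform areal density).
Its moment of inertia about the rotation axis (parallel-axis theorem): I_hole = (1/2)mr² + md² = (1/2)(0.23838)(0.0474)² + (0.23838)(0.0497)² = 0.00085662 kg·m².
Treating the hole as negative mass, I = I₀ − I_hole = 0.06627 − 0.00085662 = 0.065413 kg·m².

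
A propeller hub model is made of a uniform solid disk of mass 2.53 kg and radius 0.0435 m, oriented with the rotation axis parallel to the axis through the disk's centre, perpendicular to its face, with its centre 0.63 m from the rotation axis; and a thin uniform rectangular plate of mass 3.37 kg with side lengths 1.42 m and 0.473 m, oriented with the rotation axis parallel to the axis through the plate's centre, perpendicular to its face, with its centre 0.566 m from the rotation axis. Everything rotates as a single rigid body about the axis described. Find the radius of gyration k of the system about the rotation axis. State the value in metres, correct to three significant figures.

Solid disk: I_cm = (1/2)MR² = (1/2)(2.53)(0.0435)² = 0.0023937 kg m^2; centre at d = 0.63 m, so I = I_cm + Md² gives I = 0.0023937 + (2.53)(0.63)² = 1.0066 kg m^2.
Rectangular plate: I_cm = (1/12)M(a²+b²) = (1/12)(3.37)[(1.42)² + (0.473)²] = 0.6291 kg m^2; centre at d = 0.566 m, so I = I_cm + Md² gives I = 0.6291 + (3.37)(0.566)² = 1.7087 kg m^2.
Total I = 2.7153 kg m^2; total mass M = 5.9 kg.
k = √(I/M) = √(2.7153/5.9) = 0.67839 m.

0.678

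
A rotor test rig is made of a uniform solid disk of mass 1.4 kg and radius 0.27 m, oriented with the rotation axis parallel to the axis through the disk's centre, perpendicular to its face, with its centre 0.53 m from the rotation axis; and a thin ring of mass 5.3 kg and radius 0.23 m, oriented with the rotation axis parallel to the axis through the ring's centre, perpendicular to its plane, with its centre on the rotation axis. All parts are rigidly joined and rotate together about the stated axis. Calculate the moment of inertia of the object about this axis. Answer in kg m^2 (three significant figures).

0.725

Solid disk: I_cm = (1/2)MR² = (1/2)(1.4)(0.27)² = 0.05103 kg m^2; centre at d = 0.53 m, so the parallel axis theorem gives I = 0.05103 + (1.4)(0.53)² = 0.44429 kg m^2.
Thin ring: I_cm = MR² = (5.3)(0.23)² = 0.28037 kg m^2; axis through the centre, so I = 0.28037 kg m^2.
Total I = 0.44429 + 0.28037 = 0.72466 kg m^2.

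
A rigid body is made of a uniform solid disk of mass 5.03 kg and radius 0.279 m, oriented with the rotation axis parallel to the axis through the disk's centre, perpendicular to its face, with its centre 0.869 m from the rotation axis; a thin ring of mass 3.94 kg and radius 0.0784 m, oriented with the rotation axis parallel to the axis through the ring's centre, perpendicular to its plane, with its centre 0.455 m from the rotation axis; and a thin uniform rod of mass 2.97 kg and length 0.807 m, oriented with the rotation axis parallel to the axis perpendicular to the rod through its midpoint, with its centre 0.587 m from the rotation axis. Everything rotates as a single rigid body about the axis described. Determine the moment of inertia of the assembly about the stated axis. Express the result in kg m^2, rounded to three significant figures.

Solid disk: I_cm = (1/2)MR² = (1/2)(5.03)(0.279)² = 0.19577 kg m^2; centre at d = 0.869 m, so I = I_cm + Md² gives I = 0.19577 + (5.03)(0.869)² = 3.9942 kg m^2.
Thin ring: I_cm = MR² = (3.94)(0.0784)² = 0.024217 kg m^2; centre at d = 0.455 m, so I = I_cm + Md² gives I = 0.024217 + (3.94)(0.455)² = 0.8399 kg m^2.
Thin rod: I_cm = (1/12)ML² = (1/12)(2.97)(0.807)² = 0.16118 kg m^2; centre at d = 0.587 m, so I = I_cm + Md² gives I = 0.16118 + (2.97)(0.587)² = 1.1846 kg m^2.
Total I = 3.9942 + 0.8399 + 1.1846 = 6.0187 kg m^2.

6.02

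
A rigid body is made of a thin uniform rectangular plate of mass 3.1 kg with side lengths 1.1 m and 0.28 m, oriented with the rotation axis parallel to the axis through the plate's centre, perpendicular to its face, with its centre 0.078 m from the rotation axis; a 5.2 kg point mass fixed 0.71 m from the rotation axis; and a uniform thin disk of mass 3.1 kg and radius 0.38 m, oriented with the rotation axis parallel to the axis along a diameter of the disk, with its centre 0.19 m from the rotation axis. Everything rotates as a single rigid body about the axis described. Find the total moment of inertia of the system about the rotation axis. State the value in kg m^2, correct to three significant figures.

3.20

Rectangular plate: I_cm = (1/12)M(a²+b²) = (1/12)(3.1)[(1.1)² + (0.28)²] = 0.33284 kg m^2; centre at d = 0.078 m, so I = I_cm + Md² gives I = 0.33284 + (3.1)(0.078)² = 0.3517 kg m^2.
Point mass: I_cm = 0; centre at d = 0.71 m, so I = I_cm + Md² gives I = 0 + (5.2)(0.71)² = 2.6213 kg m^2.
Thin disk: I_cm = (1/4)MR² = (1/4)(3.1)(0.38)² = 0.11191 kg m^2; centre at d = 0.19 m, so I = I_cm + Md² gives I = 0.11191 + (3.1)(0.19)² = 0.22382 kg m^2.
Total I = 0.3517 + 2.6213 + 0.22382 = 3.1968 kg m^2.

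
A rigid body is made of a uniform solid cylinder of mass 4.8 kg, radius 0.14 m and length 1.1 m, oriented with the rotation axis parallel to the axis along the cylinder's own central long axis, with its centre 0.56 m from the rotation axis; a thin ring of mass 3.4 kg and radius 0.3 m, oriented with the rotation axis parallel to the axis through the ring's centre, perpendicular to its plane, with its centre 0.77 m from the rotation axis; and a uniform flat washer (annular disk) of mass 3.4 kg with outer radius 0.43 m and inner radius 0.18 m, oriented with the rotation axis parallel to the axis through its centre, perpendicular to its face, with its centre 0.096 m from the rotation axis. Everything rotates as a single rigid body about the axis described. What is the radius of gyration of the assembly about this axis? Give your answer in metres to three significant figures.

Solid cylinder: I_cm = (1/2)MR² = (1/2)(4.8)(0.14)² = 0.04704 kg m²; centre at d = 0.56 m, so I = I_cm + Md² gives I = 0.04704 + (4.8)(0.56)² = 1.5523 kg m².
Thin ring: I_cm = MR² = (3.4)(0.3)² = 0.306 kg m²; centre at d = 0.77 m, so I = I_cm + Md² gives I = 0.306 + (3.4)(0.77)² = 2.3219 kg m².
Annular disk: I_cm = (1/2)M(R²+r²) = (1/2)(3.4)[(0.43)² + (0.18)²] = 0.36941 kg m²; centre at d = 0.096 m, so I = I_cm + Md² gives I = 0.36941 + (3.4)(0.096)² = 0.40074 kg m².
Total I = 4.2749 kg m²; total mass M = 11.6 kg.
k = √(I/M) = √(4.2749/11.6) = 0.60707 m.

0.607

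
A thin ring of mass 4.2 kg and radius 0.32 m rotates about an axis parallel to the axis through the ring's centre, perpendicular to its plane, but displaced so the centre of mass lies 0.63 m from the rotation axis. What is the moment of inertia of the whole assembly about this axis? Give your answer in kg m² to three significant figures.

2.10

I_cm = MR² = (4.2)(0.32)² = 0.43008 kg m²; centre at d = 0.63 m, so the parallel axis theorem gives I = 0.43008 + (4.2)(0.63)² = 2.0971 kg m².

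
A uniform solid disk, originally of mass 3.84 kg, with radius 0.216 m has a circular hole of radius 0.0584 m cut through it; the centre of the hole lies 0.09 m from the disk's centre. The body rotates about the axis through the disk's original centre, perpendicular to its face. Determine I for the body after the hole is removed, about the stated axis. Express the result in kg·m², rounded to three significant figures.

Unpierced body about its centre: I₀ = (1/2)MR² = (1/2)(3.84)(0.216)² = 0.08958 kg·m².
The removed disk has mass m = M·(r/R)² = (3.84)(0.0584/0.216)² = 0.2807 kg (same uniform areal density).
Its moment of inertia about the rotation axis (parallel-axis theorem): I_hole = (1/2)mr² + md² = (1/2)(0.2807)(0.0584)² + (0.2807)(0.09)² = 0.0027524 kg·m².
Treating the hole as negative mass, I = I₀ − I_hole = 0.08958 − 0.0027524 = 0.086827 kg·m².

0.0868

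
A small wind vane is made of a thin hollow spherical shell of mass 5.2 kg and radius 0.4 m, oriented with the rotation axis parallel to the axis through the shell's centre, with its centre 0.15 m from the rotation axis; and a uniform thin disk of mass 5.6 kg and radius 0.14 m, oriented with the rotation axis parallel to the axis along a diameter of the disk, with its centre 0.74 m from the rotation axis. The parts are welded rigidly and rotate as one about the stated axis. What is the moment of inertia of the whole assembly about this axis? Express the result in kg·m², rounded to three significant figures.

Spherical shell: I_cm = (2/3)MR² = (2/3)(5.2)(0.4)² = 0.55467 kg·m²; centre at d = 0.15 m, so I = I_cm + Md² gives I = 0.55467 + (5.2)(0.15)² = 0.67167 kg·m².
Thin disk: I_cm = (1/4)MR² = (1/4)(5.6)(0.14)² = 0.02744 kg·m²; centre at d = 0.74 m, so I = I_cm + Md² gives I = 0.02744 + (5.6)(0.74)² = 3.094 kg·m².
Total I = 0.67167 + 3.094 = 3.7657 kg·m².

3.77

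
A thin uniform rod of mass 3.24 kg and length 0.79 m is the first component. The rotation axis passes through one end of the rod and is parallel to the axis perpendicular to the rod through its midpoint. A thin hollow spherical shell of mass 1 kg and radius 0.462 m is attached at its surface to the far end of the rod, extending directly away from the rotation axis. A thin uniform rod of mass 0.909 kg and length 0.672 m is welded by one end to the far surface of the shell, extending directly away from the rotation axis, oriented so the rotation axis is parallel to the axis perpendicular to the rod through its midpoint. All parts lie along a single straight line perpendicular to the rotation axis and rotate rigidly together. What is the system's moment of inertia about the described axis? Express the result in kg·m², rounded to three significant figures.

6.24

Thin rod: I_cm = (1/12)ML² = (1/12)(3.24)(0.79)² = 0.16851 kg·m²; centre at d = 0.395 m, so the parallel axis theorem gives I = 0.16851 + (3.24)(0.395)² = 0.67403 kg·m².
Spherical shell: I_cm = (2/3)MR² = (2/3)(1)(0.462)² = 0.1423 kg·m²; centre at d = 0.395 + 0.395 + 0.462 = 1.252 m, so the parallel axis theorem gives I = 0.1423 + (1)(1.252)² = 1.7098 kg·m².
Thin rod: I_cm = (1/12)ML² = (1/12)(0.909)(0.672)² = 0.034207 kg·m²; centre at d = 0.395 + 0.395 + 0.462 + 0.462 + 0.336 = 2.05 m, so the parallel axis theorem gives I = 0.034207 + (0.909)(2.05)² = 3.8543 kg·m².
Total I = 0.67403 + 1.7098 + 3.8543 = 6.2381 kg·m².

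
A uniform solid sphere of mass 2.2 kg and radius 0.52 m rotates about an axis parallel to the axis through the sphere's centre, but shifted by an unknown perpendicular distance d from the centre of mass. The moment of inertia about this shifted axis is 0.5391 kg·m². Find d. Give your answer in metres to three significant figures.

0.370

About the centre-of-mass axis, I_cm = (2/5)MR² = (2/5)(2.2)(0.52)² = 0.23795 kg·m².
Parallel axis theorem: I = I_cm + Md², so Md² = 0.5391 − 0.23795 = 0.30115 kg·m².
d = √(0.30115 / 2.2) = 0.36998 m.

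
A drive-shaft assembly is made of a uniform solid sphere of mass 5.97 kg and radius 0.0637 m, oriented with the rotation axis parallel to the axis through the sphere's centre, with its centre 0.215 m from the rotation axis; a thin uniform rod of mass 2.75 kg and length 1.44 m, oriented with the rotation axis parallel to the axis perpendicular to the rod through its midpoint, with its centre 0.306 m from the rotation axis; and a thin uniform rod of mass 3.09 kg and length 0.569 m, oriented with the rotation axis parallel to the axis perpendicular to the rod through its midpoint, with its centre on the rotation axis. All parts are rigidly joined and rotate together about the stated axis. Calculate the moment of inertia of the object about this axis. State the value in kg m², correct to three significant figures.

Solid sphere: I_cm = (2/5)MR² = (2/5)(5.97)(0.0637)² = 0.0096898 kg m²; centre at d = 0.215 m, so I = I_cm + Md² gives I = 0.0096898 + (5.97)(0.215)² = 0.28565 kg m².
Thin rod: I_cm = (1/12)ML² = (1/12)(2.75)(1.44)² = 0.4752 kg m²; centre at d = 0.306 m, so I = I_cm + Md² gives I = 0.4752 + (2.75)(0.306)² = 0.7327 kg m².
Thin rod: I_cm = (1/12)ML² = (1/12)(3.09)(0.569)² = 0.083368 kg m²; axis through the centre, so I = 0.083368 kg m².
Total I = 0.28565 + 0.7327 + 0.083368 = 1.1017 kg m².

1.10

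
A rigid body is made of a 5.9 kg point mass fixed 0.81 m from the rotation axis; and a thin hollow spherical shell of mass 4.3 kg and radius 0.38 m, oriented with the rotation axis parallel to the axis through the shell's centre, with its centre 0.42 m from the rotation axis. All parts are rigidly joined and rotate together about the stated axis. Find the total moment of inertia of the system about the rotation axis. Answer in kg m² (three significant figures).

5.04

Point mass: I_cm = 0; centre at d = 0.81 m, so I = I_cm + Md² gives I = 0 + (5.9)(0.81)² = 3.871 kg m².
Spherical shell: I_cm = (2/3)MR² = (2/3)(4.3)(0.38)² = 0.41395 kg m²; centre at d = 0.42 m, so I = I_cm + Md² gives I = 0.41395 + (4.3)(0.42)² = 1.1725 kg m².
Total I = 3.871 + 1.1725 = 5.0435 kg m².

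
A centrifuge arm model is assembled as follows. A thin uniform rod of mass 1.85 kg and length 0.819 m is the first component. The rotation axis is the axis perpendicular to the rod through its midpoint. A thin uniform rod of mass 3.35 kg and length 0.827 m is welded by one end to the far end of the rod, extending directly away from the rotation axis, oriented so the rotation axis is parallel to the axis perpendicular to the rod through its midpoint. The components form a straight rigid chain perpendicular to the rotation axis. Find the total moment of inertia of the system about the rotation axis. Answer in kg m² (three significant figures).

2.56

Thin rod: I_cm = (1/12)ML² = (1/12)(1.85)(0.819)² = 0.10341 kg m²; axis through the centre, so I = 0.10341 kg m².
Thin rod: I_cm = (1/12)ML² = (1/12)(3.35)(0.827)² = 0.19093 kg m²; centre at d = 0.4095 + 0.4135 = 0.823 m, so I = I_cm + Md² gives I = 0.19093 + (3.35)(0.823)² = 2.46 kg m².
Total I = 0.10341 + 2.46 = 2.5634 kg m².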